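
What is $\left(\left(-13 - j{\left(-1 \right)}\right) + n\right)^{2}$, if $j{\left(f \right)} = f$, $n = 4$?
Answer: $64$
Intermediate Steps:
$\left(\left(-13 - j{\left(-1 \right)}\right) + n\right)^{2} = \left(\left(-13 - -1\right) + 4\right)^{2} = \left(\left(-13 + 1\right) + 4\right)^{2} = \left(-12 + 4\right)^{2} = \left(-8\right)^{2} = 64$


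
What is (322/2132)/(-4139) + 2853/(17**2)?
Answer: 12587885893/1275118286 ≈ 9.8719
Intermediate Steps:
(322/2132)/(-4139) + 2853/(17**2) = (322*(1/2132))*(-1/4139) + 2853/289 = (161/1066)*(-1/4139) + 2853*(1/289) = -161/4412174 + 2853/289 = 12587885893/1275118286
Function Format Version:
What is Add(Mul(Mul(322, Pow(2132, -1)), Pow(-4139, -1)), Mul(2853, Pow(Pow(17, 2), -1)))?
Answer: Rational(12587885893, 1275118286) ≈ 9.8719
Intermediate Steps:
Add(Mul(Mul(322, Pow(2132, -1)), Pow(-4139, -1)), Mul(2853, Pow(Pow(17, 2), -1))) = Add(Mul(Mul(322, Rational(1, 2132)), Rational(-1, 4139)), Mul(2853, Pow(289, -1))) = Add(Mul(Rational(161, 1066), Rational(-1, 4139)), Mul(2853, Rational(1, 289))) = Add(Rational(-161, 4412174), Rational(2853, 289)) = Rational(12587885893, 1275118286)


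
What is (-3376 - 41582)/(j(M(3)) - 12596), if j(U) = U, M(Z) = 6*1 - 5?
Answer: 44958/12595 ≈ 3.5695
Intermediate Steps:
M(Z) = 1 (M(Z) = 6 - 5 = 1)
(-3376 - 41582)/(j(M(3)) - 12596) = (-3376 - 41582)/(1 - 12596) = -44958/(-12595) = -44958*(-1/12595) = 44958/12595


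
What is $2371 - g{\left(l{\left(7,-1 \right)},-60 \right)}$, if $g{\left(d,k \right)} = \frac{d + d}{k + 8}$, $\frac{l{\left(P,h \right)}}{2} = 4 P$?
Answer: $\frac{30851}{13} \approx 2373.2$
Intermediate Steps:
$l{\left(P,h \right)} = 8 P$ ($l{\left(P,h \right)} = 2 \cdot 4 P = 8 P$)
$g{\left(d,k \right)} = \frac{2 d}{8 + k}$
$2371 - g{\left(l{\left(7,-1 \right)},-60 \right)} = 2371 - \frac{2 \cdot 8 \cdot 7}{8 - 60} = 2371 - 2 \cdot 56 \frac{1}{-52} = 2371 - 2 \cdot 56 \left(- \frac{1}{52}\right) = 2371 - - \frac{28}{13} = 2371 + \frac{28}{13} = \frac{30851}{13}$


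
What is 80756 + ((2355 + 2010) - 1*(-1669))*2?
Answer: 92824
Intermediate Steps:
80756 + ((2355 + 2010) - 1*(-1669))*2 = 80756 + (4365 + 1669)*2 = 80756 + 6034*2 = 80756 + 12068 = 92824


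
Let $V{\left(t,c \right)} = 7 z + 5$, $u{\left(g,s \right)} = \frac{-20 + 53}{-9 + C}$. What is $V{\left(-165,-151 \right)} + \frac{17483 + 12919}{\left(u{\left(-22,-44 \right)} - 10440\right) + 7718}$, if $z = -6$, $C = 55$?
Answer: $- \frac{6030115}{125179} \approx -48.172$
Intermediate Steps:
$u{\left(g,s \right)} = \frac{33}{46}$ ($u{\left(g,s \right)} = \frac{-20 + 53}{-9 + 55} = \frac{33}{46}$)
$V{\left(t,c \right)} = -37$ ($V{\left(t,c \right)} = 7 \left(-6\right) + 5 = -42 + 5 = -37$)
$V{\left(-165,-151 \right)} + \frac{17483 + 12919}{\left(u{\left(-22,-44 \right)} - 10440\right) + 7718} = -37 + \frac{17483 + 12919}{\left(\frac{33}{46} - 10440\right) + 7718} = -37 + \frac{30402}{- \frac{480207}{46} + 7718} = -37 + \frac{30402}{- \frac{125179}{46}} = -37 + 30402 \left(- \frac{46}{125179}\right) = -37 - \frac{1398492}{125179} = - \frac{6030115}{125179}$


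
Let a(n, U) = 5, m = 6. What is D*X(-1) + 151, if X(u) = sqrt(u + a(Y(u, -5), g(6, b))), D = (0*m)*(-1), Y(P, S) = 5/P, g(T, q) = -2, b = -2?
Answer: 151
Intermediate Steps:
D = 0 (D = (0*6)*(-1) = 0*(-1) = 0)
X(u) = sqrt(5 + u) (X(u) = sqrt(u + 5) = sqrt(5 + u))
D*X(-1) + 151 = 0*sqrt(5 - 1) + 151 = 0*sqrt(4) + 151 = 0*2 + 151 = 0 + 151 = 151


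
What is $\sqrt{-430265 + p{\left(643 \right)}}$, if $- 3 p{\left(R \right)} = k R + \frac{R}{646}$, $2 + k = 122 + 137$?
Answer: $\frac{i \sqrt{202543902638}}{646} \approx 696.67 i$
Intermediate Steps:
$k = 257$ ($k = -2 + \left(122 + 137\right) = -2 + 259 = 257$)
$p{\left(R \right)} = - \frac{55341 R}{646}$ ($p{\left(R \right)} = - \frac{257 R + \frac{R}{646}}{3} = - \frac{\frac{166023}{646} R}{3} = - \frac{55341 R}{646}$)
$\sqrt{-430265 + p{\left(643 \right)}} = \sqrt{-430265 - \frac{35584263}{646}} = \sqrt{- \frac{313535453}{646}} = \frac{i \sqrt{202543902638}}{646}$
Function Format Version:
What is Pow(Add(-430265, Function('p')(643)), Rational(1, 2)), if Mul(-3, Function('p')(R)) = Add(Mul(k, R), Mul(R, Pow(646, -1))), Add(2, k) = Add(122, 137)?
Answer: Mul(Rational(1, 646), I, Pow(202543902638, Rational(1, 2))) ≈ Mul(696.67, I)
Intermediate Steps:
k = 257 (k = Add(-2, Add(122, 137)) = Add(-2, 259) = 257)
Function('p')(R) = Mul(Rational(-55341, 646), R) (Function('p')(R) = Mul(Rational(-1, 3), Add(Mul(257, R), Mul(R, Pow(646, -1)))) = Mul(Rational(-1, 3), Add(Mul(257, R), Mul(R, Rational(1, 646)))) = Mul(Rational(-1, 3), Add(Mul(257, R), Mul(Rational(1, 646), R))) = Mul(Rational(-1, 3), Mul(Rational(166023, 646), R)) = Mul(Rational(-55341, 646), R))
Pow(Add(-430265, Function('p')(643)), Rational(1, 2)) = Pow(Add(-430265, Mul(Rational(-55341, 646), 643)), Rational(1, 2)) = Pow(Add(-430265, Rational(-35584263, 646)), Rational(1, 2)) = Pow(Rational(-313535453, 646), Rational(1, 2)) = Mul(Rational(1, 646), I, Pow(202543902638, Rational(1, 2)))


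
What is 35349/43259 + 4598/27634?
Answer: 587869574/597709603 ≈ 0.98354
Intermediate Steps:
35349/43259 + 4598/27634 = 35349*(1/43259) + 4598*(1/27634) = 35349/43259 + 2299/13817 = 587869574/597709603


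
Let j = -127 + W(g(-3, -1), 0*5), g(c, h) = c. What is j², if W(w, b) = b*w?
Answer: 16129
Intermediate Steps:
j = -127 (j = -127 + (0*5)*(-3) = -127 + 0*(-3) = -127 + 0 = -127)
j² = (-127)² = 16129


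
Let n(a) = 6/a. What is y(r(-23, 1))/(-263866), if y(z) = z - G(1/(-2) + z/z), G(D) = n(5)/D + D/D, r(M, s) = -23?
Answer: 66/659665 ≈ 0.00010005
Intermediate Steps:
G(D) = 1 + 6/(5*D) (G(D) = (6/5)/D + D/D = (6*(1/5))/D + 1 = 6/(5*D) + 1 = 1 + 6/(5*D))
y(z) = -17/5 + z (y(z) = z - (6/5 + (1/(-2) + z/z))/(1/(-2) + z/z) = z - (6/5 + (1*(-1/2) + 1))/(1*(-1/2) + 1) = z - (6/5 + (-1/2 + 1))/(-1/2 + 1) = z - (6/5 + 1/2)/1/2 = z - 2*17/10 = z - 1*17/5 = z - 17/5 = -17/5 + z)
y(r(-23, 1))/(-263866) = (-17/5 - 23)/(-263866) = -132/5*(-1/263866) = 66/659665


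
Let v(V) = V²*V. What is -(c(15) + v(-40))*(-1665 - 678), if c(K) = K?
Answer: -149916855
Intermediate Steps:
v(V) = V³
-(c(15) + v(-40))*(-1665 - 678) = -(15 + (-40)³)*(-1665 - 678) = -(15 - 64000)*(-2343) = -(-63985)*(-2343) = -1*149916855 = -149916855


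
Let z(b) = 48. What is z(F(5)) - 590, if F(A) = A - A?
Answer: -542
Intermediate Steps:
F(A) = 0
z(F(5)) - 590 = 48 - 590 = -542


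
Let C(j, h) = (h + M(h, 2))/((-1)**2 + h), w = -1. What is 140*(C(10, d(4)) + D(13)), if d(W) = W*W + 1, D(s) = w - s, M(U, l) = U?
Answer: -15260/9 ≈ -1695.6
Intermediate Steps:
D(s) = -1 - s
d(W) = 1 + W**2 (d(W) = W**2 + 1 = 1 + W**2)
C(j, h) = 2*h/(1 + h) (C(j, h) = (h + h)/((-1)**2 + h) = (2*h)/(1 + h) = 2*h/(1 + h))
140*(C(10, d(4)) + D(13)) = 140*(2*(1 + 4**2)/(1 + (1 + 4**2)) + (-1 - 1*13)) = 140*(2*(1 + 16)/(1 + (1 + 16)) + (-1 - 13)) = 140*(2*17/(1 + 17) - 14) = 140*(2*17/18 - 14) = 140*(2*17*(1/18) - 14) = 140*(17/9 - 14) = 140*(-109/9) = -15260/9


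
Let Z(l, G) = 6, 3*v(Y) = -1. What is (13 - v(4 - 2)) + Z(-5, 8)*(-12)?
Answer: -176/3 ≈ -58.667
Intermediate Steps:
v(Y) = -⅓ (v(Y) = (⅓)*(-1) = -⅓)
(13 - v(4 - 2)) + Z(-5, 8)*(-12) = (13 - 1*(-⅓)) + 6*(-12) = (13 + ⅓) - 72 = 40/3 - 72 = -176/3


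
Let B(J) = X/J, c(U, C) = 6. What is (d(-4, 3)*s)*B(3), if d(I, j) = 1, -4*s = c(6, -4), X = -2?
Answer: 1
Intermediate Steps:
s = -3/2 (s = -1/4*6 = -3/2 ≈ -1.5000)
B(J) = -2/J
(d(-4, 3)*s)*B(3) = (1*(-3/2))*(-2/3) = -(-3)/3 = -3/2*(-2/3) = 1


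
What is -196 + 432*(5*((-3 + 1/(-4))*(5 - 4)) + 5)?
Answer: -5056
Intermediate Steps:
-196 + 432*(5*((-3 + 1/(-4))*(5 - 4)) + 5) = -196 + 432*(5*((-3 - 1/4)*1) + 5) = -196 + 432*(5*(-13/4*1) + 5) = -196 + 432*(5*(-13/4) + 5) = -196 + 432*(-65/4 + 5) = -196 + 432*(-45/4) = -196 - 4860 = -5056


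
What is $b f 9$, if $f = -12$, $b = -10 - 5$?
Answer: $1620$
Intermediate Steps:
$b = -15$
$b f 9 = \left(-15\right) \left(-12\right) 9 = 180 \cdot 9 = 1620$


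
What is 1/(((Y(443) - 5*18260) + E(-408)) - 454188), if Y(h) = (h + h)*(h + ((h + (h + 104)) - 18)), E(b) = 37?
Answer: 1/708239 ≈ 1.4120e-6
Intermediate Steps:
Y(h) = 2*h*(86 + 3*h) (Y(h) = (2*h)*(h + ((h + (104 + h)) - 18)) = (2*h)*(h + ((104 + 2*h) - 18)) = (2*h)*(h + (86 + 2*h)) = (2*h)*(86 + 3*h) = 2*h*(86 + 3*h))
1/(((Y(443) - 5*18260) + E(-408)) - 454188) = 1/(((2*443*(86 + 3*443) - 5*18260) + 37) - 454188) = 1/(((2*443*(86 + 1329) - 91300) + 37) - 454188) = 1/(((2*443*1415 - 91300) + 37) - 454188) = 1/(((1253690 - 91300) + 37) - 454188) = 1/((1162390 + 37) - 454188) = 1/(1162427 - 454188) = 1/708239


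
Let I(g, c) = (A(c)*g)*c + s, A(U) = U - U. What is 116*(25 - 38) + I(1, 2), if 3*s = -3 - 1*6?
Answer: -1511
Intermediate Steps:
A(U) = 0
s = -3 (s = (-3 - 1*6)/3 = (-3 - 6)/3 = (1/3)*(-9) = -3)
I(g, c) = -3 (I(g, c) = (0*g)*c - 3 = 0*c - 3 = 0 - 3 = -3)
116*(25 - 38) + I(1, 2) = 116*(25 - 38) - 3 = 116*(-13) - 3 = -1508 - 3 = -1511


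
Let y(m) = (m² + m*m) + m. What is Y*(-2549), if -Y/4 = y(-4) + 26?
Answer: 550584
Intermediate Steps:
y(m) = m + 2*m² (y(m) = (m² + m²) + m = 2*m² + m = m + 2*m²)
Y = -216 (Y = -4*(-4*(1 + 2*(-4)) + 26) = -4*(-4*(1 - 8) + 26) = -4*(-4*(-7) + 26) = -4*(28 + 26) = -4*54 = -216)
Y*(-2549) = -216*(-2549) = 550584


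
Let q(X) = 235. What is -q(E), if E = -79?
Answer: -235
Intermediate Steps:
-q(E) = -1*235 = -235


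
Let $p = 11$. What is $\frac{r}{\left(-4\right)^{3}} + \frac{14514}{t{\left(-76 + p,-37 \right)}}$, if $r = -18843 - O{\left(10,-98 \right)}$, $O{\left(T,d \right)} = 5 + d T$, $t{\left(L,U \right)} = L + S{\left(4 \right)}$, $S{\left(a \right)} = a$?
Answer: $\frac{40263}{976} \approx 41.253$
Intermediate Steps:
$t{\left(L,U \right)} = 4 + L$ ($t{\left(L,U \right)} = L + 4 = 4 + L$)
$O{\left(T,d \right)} = 5 + T d$
$r = -17868$ ($r = -18843 - \left(5 + 10 \left(-98\right)\right) = -18843 - \left(5 - 980\right) = -18843 - -975 = -18843 + 975 = -17868$)
$\frac{r}{\left(-4\right)^{3}} + \frac{14514}{t{\left(-76 + p,-37 \right)}} = - \frac{17868}{\left(-4\right)^{3}} + \frac{14514}{4 + \left(-76 + 11\right)} = - \frac{17868}{-64} + \frac{14514}{4 - 65} = \left(-17868\right) \left(- \frac{1}{64}\right) + \frac{14514}{-61} = \frac{4467}{16} + 14514 \left(- \frac{1}{61}\right) = \frac{4467}{16} - \frac{14514}{61} = \frac{40263}{976}$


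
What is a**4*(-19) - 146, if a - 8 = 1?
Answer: -124805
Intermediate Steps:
a = 9 (a = 8 + 1 = 9)
a**4*(-19) - 146 = 9**4*(-19) - 146 = 6561*(-19) - 146 = -124659 - 146 = -124805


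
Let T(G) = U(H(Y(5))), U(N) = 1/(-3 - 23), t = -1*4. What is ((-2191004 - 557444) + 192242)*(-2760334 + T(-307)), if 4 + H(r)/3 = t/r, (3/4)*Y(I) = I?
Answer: 91727771604555/13 ≈ 7.0560e+12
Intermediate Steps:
t = -4
Y(I) = 4*I/3
H(r) = -12 - 12/r (H(r) = -12 + 3*(-4/r) = -12 - 12/r)
U(N) = -1/26 (U(N) = 1/(-26) = -1/26)
T(G) = -1/26
((-2191004 - 557444) + 192242)*(-2760334 + T(-307)) = ((-2191004 - 557444) + 192242)*(-2760334 - 1/26) = (-2748448 + 192242)*(-71768685/26) = -2556206*(-71768685/26) = 91727771604555/13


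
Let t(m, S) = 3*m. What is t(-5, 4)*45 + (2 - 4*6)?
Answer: -697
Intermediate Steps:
t(-5, 4)*45 + (2 - 4*6) = (3*(-5))*45 + (2 - 4*6) = -15*45 + (2 - 24) = -675 - 22 = -697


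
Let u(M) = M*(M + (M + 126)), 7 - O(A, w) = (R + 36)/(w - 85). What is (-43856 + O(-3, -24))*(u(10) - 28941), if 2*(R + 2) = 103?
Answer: 262688433191/218 ≈ 1.2050e+9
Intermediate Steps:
R = 99/2 (R = -2 + (½)*103 = -2 + 103/2 = 99/2 ≈ 49.500)
O(A, w) = 7 - 171/(2*(-85 + w)) (O(A, w) = 7 - (99/2 + 36)/(w - 85) = 7 - 171/(2*(-85 + w)))
u(M) = M*(126 + 2*M) (u(M) = M*(M + (126 + M)) = M*(126 + 2*M))
(-43856 + O(-3, -24))*(u(10) - 28941) = (-43856 + (-1361 + 14*(-24))/(2*(-85 - 24)))*(2*10*(63 + 10) - 28941) = (-43856 + (½)*(-1361 - 336)/(-109))*(2*10*73 - 28941) = (-43856 + (½)*(-1/109)*(-1697))*(1460 - 28941) = (-43856 + 1697/218)*(-27481) = -9558911/218*(-27481) = 262688433191/218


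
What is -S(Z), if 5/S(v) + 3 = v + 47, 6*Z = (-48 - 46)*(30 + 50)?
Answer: 15/3628 ≈ 0.0041345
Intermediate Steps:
Z = -3760/3 (Z = ((-48 - 46)*(30 + 50))/6 = (-94*80)/6 = (⅙)*(-7520) = -3760/3 ≈ -1253.3)
S(v) = 5/(44 + v) (S(v) = 5/(-3 + (v + 47)) = 5/(-3 + (47 + v)) = 5/(44 + v))
-S(Z) = -5/(44 - 3760/3) = -5/(-3628/3) = -5*(-3)/3628 = -1*(-15/3628) = 15/3628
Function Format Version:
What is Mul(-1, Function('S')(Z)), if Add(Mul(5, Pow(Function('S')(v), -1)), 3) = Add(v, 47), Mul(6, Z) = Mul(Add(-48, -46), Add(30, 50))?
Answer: Rational(15, 3628) ≈ 0.0041345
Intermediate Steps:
Z = Rational(-3760, 3) (Z = Mul(Rational(1, 6), Mul(Add(-48, -46), Add(30, 50))) = Mul(Rational(1, 6), Mul(-94, 80)) = Mul(Rational(1, 6), -7520) = Rational(-3760, 3) ≈ -1253.3)
Function('S')(v) = Mul(5, Pow(Add(44, v), -1)) (Function('S')(v) = Mul(5, Pow(Add(-3, Add(v, 47)), -1)) = Mul(5, Pow(Add(-3, Add(47, v)), -1)) = Mul(5, Pow(Add(44, v), -1)))
Mul(-1, Function('S')(Z)) = Mul(-1, Mul(5, Pow(Add(44, Rational(-3760, 3)), -1))) = Mul(-1, Mul(5, Pow(Rational(-3628, 3), -1))) = Mul(-1, Mul(5, Rational(-3, 3628))) = Mul(-1, Rational(-15, 3628)) = Rational(15, 3628)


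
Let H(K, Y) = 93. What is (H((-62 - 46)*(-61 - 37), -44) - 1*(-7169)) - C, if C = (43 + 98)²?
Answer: -12619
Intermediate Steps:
C = 19881 (C = 141² = 19881)
(H((-62 - 46)*(-61 - 37), -44) - 1*(-7169)) - C = (93 - 1*(-7169)) - 1*19881 = (93 + 7169) - 19881 = 7262 - 19881 = -12619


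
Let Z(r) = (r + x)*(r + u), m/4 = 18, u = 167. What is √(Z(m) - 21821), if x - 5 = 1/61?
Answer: I*√12703799/61 ≈ 58.43*I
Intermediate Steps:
m = 72 (m = 4*18 = 72)
x = 306/61 (x = 5 + 1/61 = 306/61 ≈ 5.0164)
Z(r) = (167 + r)*(306/61 + r) (Z(r) = (r + 306/61)*(r + 167) = (306/61 + r)*(167 + r) = (167 + r)*(306/61 + r))
√(Z(m) - 21821) = √((51102/61 + 72² + (10493/61)*72) - 21821) = √((51102/61 + 5184 + 755496/61) - 21821) = √(1122822/61 - 21821) = √(-208259/61) = I*√12703799/61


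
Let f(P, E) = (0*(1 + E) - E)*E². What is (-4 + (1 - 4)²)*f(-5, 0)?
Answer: 0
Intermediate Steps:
f(P, E) = -E³ (f(P, E) = (0 - E)*E² = (-E)*E² = -E³)
(-4 + (1 - 4)²)*f(-5, 0) = (-4 + (1 - 4)²)*(-1*0³) = (-4 + (-3)²)*(-1*0) = (-4 + 9)*0 = 5*0 = 0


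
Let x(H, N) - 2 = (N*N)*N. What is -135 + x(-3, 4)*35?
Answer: 2175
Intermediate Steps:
x(H, N) = 2 + N³ (x(H, N) = 2 + (N*N)*N = 2 + N²*N = 2 + N³)
-135 + x(-3, 4)*35 = -135 + (2 + 4³)*35 = -135 + (2 + 64)*35 = -135 + 66*35 = -135 + 2310 = 2175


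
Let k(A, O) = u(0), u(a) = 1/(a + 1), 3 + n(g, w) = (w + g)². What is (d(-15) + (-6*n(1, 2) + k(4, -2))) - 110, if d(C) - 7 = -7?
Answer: -145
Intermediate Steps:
n(g, w) = -3 + (g + w)² (n(g, w) = -3 + (w + g)² = -3 + (g + w)²)
u(a) = 1/(1 + a)
k(A, O) = 1 (k(A, O) = 1/(1 + 0) = 1/1 = 1)
d(C) = 0 (d(C) = 7 - 7 = 0)
(d(-15) + (-6*n(1, 2) + k(4, -2))) - 110 = (0 + (-6*(-3 + (1 + 2)²) + 1)) - 110 = (0 + (-6*(-3 + 3²) + 1)) - 110 = (0 + (-6*(-3 + 9) + 1)) - 110 = (0 + (-6*6 + 1)) - 110 = (0 + (-36 + 1)) - 110 = (0 - 35) - 110 = -35 - 110 = -145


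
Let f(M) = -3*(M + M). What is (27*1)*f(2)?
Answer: -324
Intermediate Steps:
f(M) = -6*M
(27*1)*f(2) = (27*1)*(-6*2) = 27*(-12) = -324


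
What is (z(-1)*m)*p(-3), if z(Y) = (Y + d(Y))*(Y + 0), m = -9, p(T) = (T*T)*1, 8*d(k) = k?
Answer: -729/8 ≈ -91.125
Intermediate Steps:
d(k) = k/8
p(T) = T**2 (p(T) = T**2*1 = T**2)
z(Y) = 9*Y**2/8 (z(Y) = (Y + Y/8)*(Y + 0) = (9*Y/8)*Y = 9*Y**2/8)
(z(-1)*m)*p(-3) = (((9/8)*(-1)**2)*(-9))*(-3)**2 = (((9/8)*1)*(-9))*9 = ((9/8)*(-9))*9 = -81/8*9 = -729/8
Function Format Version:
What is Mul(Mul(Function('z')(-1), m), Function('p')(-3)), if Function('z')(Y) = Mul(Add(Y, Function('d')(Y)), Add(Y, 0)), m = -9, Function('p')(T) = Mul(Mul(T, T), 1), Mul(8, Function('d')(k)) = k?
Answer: Rational(-729, 8) ≈ -91.125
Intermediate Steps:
Function('d')(k) = Mul(Rational(1, 8), k)
Function('p')(T) = Pow(T, 2) (Function('p')(T) = Mul(Pow(T, 2), 1) = Pow(T, 2))
Function('z')(Y) = Mul(Rational(9, 8), Pow(Y, 2)) (Function('z')(Y) = Mul(Add(Y, Mul(Rational(1, 8), Y)), Add(Y, 0)) = Mul(Mul(Rational(9, 8), Y), Y) = Mul(Rational(9, 8), Pow(Y, 2)))
Mul(Mul(Function('z')(-1), m), Function('p')(-3)) = Mul(Mul(Mul(Rational(9, 8), Pow(-1, 2)), -9), Pow(-3, 2)) = Mul(Mul(Mul(Rational(9, 8), 1), -9), 9) = Mul(Mul(Rational(9, 8), -9), 9) = Mul(Rational(-81, 8), 9) = Rational(-729, 8)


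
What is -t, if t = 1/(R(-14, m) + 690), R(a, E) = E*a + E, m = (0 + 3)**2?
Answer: -1/573 ≈ -0.0017452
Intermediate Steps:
m = 9 (m = 3**2 = 9)
R(a, E) = E + E*a
t = 1/573 (t = 1/(9*(1 - 14) + 690) = 1/(9*(-13) + 690) = 1/(-117 + 690) = 1/573 ≈ 0.0017452)
-t = -1*1/573 = -1/573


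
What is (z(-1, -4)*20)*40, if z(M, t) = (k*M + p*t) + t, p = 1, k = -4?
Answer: -3200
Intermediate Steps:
z(M, t) = -4*M + 2*t (z(M, t) = (-4*M + 1*t) + t = (-4*M + t) + t = (t - 4*M) + t = -4*M + 2*t)
(z(-1, -4)*20)*40 = ((-4*(-1) + 2*(-4))*20)*40 = ((4 - 8)*20)*40 = -4*20*40 = -80*40 = -3200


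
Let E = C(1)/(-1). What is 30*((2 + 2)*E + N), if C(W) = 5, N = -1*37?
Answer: -1710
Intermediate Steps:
N = -37
E = -5 (E = 5/(-1) = 5*(-1) = -5)
30*((2 + 2)*E + N) = 30*((2 + 2)*(-5) - 37) = 30*(4*(-5) - 37) = 30*(-20 - 37) = 30*(-57) = -1710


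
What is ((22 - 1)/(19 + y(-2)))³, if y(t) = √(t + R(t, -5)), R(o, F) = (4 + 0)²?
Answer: 9261/(19 + √14)³ ≈ 0.78739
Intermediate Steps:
R(o, F) = 16 (R(o, F) = 4² = 16)
y(t) = √(16 + t) (y(t) = √(t + 16) = √(16 + t))
((22 - 1)/(19 + y(-2)))³ = ((22 - 1)/(19 + √(16 - 2)))³ = (21/(19 + √14))³ = 9261/(19 + √14)³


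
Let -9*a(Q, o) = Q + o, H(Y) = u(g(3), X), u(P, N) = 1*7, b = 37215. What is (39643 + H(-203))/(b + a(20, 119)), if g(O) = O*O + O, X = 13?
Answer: 178425/167398 ≈ 1.0659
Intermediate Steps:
g(O) = O + O**2 (g(O) = O**2 + O = O + O**2)
u(P, N) = 7
H(Y) = 7
a(Q, o) = -Q/9 - o/9 (a(Q, o) = -(Q + o)/9 = -Q/9 - o/9)
(39643 + H(-203))/(b + a(20, 119)) = (39643 + 7)/(37215 + (-1/9*20 - 1/9*119)) = 39650/(37215 + (-20/9 - 119/9)) = 39650/(37215 - 139/9) = 39650/(334796/9) = 39650*(9/334796) = 178425/167398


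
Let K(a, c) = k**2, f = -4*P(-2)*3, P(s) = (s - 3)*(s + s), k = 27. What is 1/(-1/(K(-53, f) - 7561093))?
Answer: 7560364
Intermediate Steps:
P(s) = 2*s*(-3 + s) (P(s) = (-3 + s)*(2*s) = 2*s*(-3 + s))
f = -240 (f = -8*(-2)*(-3 - 2)*3 = -8*(-2)*(-5)*3 = -4*20*3 = -80*3 = -240)
K(a, c) = 729 (K(a, c) = 27**2 = 729)
1/(-1/(K(-53, f) - 7561093)) = 1/(-1/(729 - 7561093)) = 1/(-1/(-7560364)) = 1/(-1*(-1/7560364)) = 1/(1/7560364) = 7560364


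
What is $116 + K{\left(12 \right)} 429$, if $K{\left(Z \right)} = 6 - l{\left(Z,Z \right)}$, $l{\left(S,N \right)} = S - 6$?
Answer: $116$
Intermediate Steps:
$l{\left(S,N \right)} = -6 + S$ ($l{\left(S,N \right)} = S - 6 = -6 + S$)
$K{\left(Z \right)} = 12 - Z$ ($K{\left(Z \right)} = 6 - \left(-6 + Z\right) = 12 - Z$)
$116 + K{\left(12 \right)} 429 = 116 + \left(12 - 12\right) 429 = 116 + 0 \cdot 429 = 116 + 0 = 116$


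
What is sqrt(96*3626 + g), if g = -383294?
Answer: I*sqrt(35198) ≈ 187.61*I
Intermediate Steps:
sqrt(96*3626 + g) = sqrt(96*3626 - 383294) = sqrt(348096 - 383294) = sqrt(-35198) = I*sqrt(35198)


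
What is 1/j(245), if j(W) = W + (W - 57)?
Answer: 1/433 ≈ 0.0023095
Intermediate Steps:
j(W) = -57 + 2*W (j(W) = W + (-57 + W) = -57 + 2*W)
1/j(245) = 1/(-57 + 2*245) = 1/(-57 + 490) = 1/433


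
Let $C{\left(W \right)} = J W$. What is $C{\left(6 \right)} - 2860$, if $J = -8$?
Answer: $-2908$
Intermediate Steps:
$C{\left(W \right)} = - 8 W$
$C{\left(6 \right)} - 2860 = \left(-8\right) 6 - 2860 = -48 - 2860 = -2908$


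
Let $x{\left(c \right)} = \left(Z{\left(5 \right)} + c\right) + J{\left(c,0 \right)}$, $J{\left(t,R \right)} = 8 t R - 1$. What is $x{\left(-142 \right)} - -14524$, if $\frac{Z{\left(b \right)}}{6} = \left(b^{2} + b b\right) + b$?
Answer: $14711$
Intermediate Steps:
$J{\left(t,R \right)} = -1 + 8 R t$ ($J{\left(t,R \right)} = 8 R t - 1 = -1 + 8 R t$)
$Z{\left(b \right)} = 6 b + 12 b^{2}$ ($Z{\left(b \right)} = 6 \left(\left(b^{2} + b b\right) + b\right) = 6 \left(\left(b^{2} + b^{2}\right) + b\right) = 6 \left(2 b^{2} + b\right) = 6 \left(b + 2 b^{2}\right) = 6 b + 12 b^{2}$)
$x{\left(c \right)} = 329 + c$ ($x{\left(c \right)} = \left(6 \cdot 5 \left(1 + 2 \cdot 5\right) + c\right) + \left(-1 + 8 \cdot 0 c\right) = \left(6 \cdot 5 \left(1 + 10\right) + c\right) + \left(-1 + 0\right) = \left(6 \cdot 5 \cdot 11 + c\right) - 1 = \left(330 + c\right) - 1 = 329 + c$)
$x{\left(-142 \right)} - -14524 = \left(329 - 142\right) - -14524 = 187 + 14524 = 14711$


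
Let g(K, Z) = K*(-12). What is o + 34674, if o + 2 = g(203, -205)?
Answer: 32236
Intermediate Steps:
g(K, Z) = -12*K
o = -2438 (o = -2 - 12*203 = -2 - 2436 = -2438)
o + 34674 = -2438 + 34674 = 32236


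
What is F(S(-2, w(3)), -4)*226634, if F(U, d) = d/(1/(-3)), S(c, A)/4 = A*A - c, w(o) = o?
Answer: 2719608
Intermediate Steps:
S(c, A) = -4*c + 4*A² (S(c, A) = 4*(A*A - c) = 4*(A² - c) = -4*c + 4*A²)
F(U, d) = -3*d (F(U, d) = d/(-⅓) = d*(-3) = -3*d)
F(S(-2, w(3)), -4)*226634 = -3*(-4)*226634 = 12*226634 = 2719608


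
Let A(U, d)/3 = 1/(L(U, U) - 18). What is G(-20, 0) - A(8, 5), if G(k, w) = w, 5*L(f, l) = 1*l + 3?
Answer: 15/79 ≈ 0.18987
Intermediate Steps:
L(f, l) = ⅗ + l/5 (L(f, l) = (1*l + 3)/5 = (l + 3)/5 = (3 + l)/5 = ⅗ + l/5)
A(U, d) = 3/(-87/5 + U/5) (A(U, d) = 3/((⅗ + U/5) - 18) = 3/(-87/5 + U/5))
G(-20, 0) - A(8, 5) = 0 - 15/(-87 + 8) = 0 - 15/(-79) = 0 - 15*(-1)/79 = 0 - 1*(-15/79) = 0 + 15/79 = 15/79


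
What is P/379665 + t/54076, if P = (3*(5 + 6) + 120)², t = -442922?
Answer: -842909677/103690730 ≈ -8.1291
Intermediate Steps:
P = 23409 (P = (3*11 + 120)² = (33 + 120)² = 153² = 23409)
P/379665 + t/54076 = 23409/379665 - 442922/54076 = 23409*(1/379665) - 442922*1/54076 = 2601/42185 - 221461/27038 = -842909677/103690730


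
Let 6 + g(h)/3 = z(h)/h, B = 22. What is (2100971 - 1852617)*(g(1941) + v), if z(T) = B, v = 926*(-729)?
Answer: -108473964508948/647 ≈ -1.6766e+11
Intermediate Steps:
v = -675054
z(T) = 22
g(h) = -18 + 66/h (g(h) = -18 + 3*(22/h) = -18 + 66/h)
(2100971 - 1852617)*(g(1941) + v) = (2100971 - 1852617)*((-18 + 66/1941) - 675054) = 248354*((-18 + 66*(1/1941)) - 675054) = 248354*((-18 + 22/647) - 675054) = 248354*(-11624/647 - 675054) = 248354*(-436771562/647) = -108473964508948/647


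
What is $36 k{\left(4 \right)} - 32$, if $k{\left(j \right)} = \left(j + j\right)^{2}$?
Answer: $2272$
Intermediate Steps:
$k{\left(j \right)} = 4 j^{2}$ ($k{\left(j \right)} = \left(2 j\right)^{2} = 4 j^{2}$)
$36 k{\left(4 \right)} - 32 = 36 \cdot 4 \cdot 4^{2} - 32 = 36 \cdot 4 \cdot 16 - 32 = 36 \cdot 64 - 32 = 2304 - 32 = 2272$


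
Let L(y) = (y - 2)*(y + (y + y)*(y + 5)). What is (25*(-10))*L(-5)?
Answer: -8750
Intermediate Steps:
L(y) = (-2 + y)*(y + 2*y*(5 + y)) (L(y) = (-2 + y)*(y + (2*y)*(5 + y)) = (-2 + y)*(y + 2*y*(5 + y)))
(25*(-10))*L(-5) = (25*(-10))*(-5*(-22 + 2*(-5)² + 7*(-5))) = -(-1250)*(-22 + 2*25 - 35) = -(-1250)*(-22 + 50 - 35) = -(-1250)*(-7) = -250*35 = -8750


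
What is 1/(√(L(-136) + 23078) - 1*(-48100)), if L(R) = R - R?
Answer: 24050/1156793461 - √23078/2313586922 ≈ 2.0725e-5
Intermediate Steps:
L(R) = 0
1/(√(L(-136) + 23078) - 1*(-48100)) = 1/(√(0 + 23078) - 1*(-48100)) = 1/(√23078 + 48100) = 1/(48100 + √23078)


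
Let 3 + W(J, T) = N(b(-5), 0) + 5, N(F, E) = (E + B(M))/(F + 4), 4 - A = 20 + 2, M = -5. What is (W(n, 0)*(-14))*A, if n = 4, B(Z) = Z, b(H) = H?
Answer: 1764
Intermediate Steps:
A = -18 (A = 4 - (20 + 2) = 4 - 1*22 = 4 - 22 = -18)
N(F, E) = (-5 + E)/(4 + F) (N(F, E) = (E - 5)/(F + 4) = (-5 + E)/(4 + F))
W(J, T) = 7 (W(J, T) = -3 + ((-5 + 0)/(4 - 5) + 5) = -3 + (-5/(-1) + 5) = -3 + (-1*(-5) + 5) = -3 + (5 + 5) = -3 + 10 = 7)
(W(n, 0)*(-14))*A = (7*(-14))*(-18) = -98*(-18) = 1764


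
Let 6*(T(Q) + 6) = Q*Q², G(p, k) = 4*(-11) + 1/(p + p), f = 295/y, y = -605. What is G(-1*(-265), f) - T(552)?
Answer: -14857387179/530 ≈ -2.8033e+7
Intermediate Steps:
f = -59/121 (f = 295/(-605) = 295*(-1/605) = -59/121 ≈ -0.48760)
G(p, k) = -44 + 1/(2*p)
T(Q) = -6 + Q³/6 (T(Q) = -6 + (Q*Q²)/6 = -6 + Q³/6)
G(-1*(-265), f) - T(552) = (-44 + 1/(2*((-1*(-265))))) - (-6 + (⅙)*552³) = (-44 + (½)/265) - (-6 + (⅙)*168196608) = (-44 + (½)*(1/265)) - (-6 + 28032768) = (-44 + 1/530) - 1*28032762 = -23319/530 - 28032762 = -14857387179/530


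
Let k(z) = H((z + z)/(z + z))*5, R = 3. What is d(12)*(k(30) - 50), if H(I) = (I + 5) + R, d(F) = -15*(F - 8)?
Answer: 300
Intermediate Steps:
d(F) = 120 - 15*F (d(F) = -15*(-8 + F) = 120 - 15*F)
H(I) = 8 + I (H(I) = (I + 5) + 3 = (5 + I) + 3 = 8 + I)
k(z) = 45 (k(z) = (8 + (z + z)/(z + z))*5 = (8 + (2*z)/((2*z)))*5 = (8 + (2*z)*(1/(2*z)))*5 = (8 + 1)*5 = 9*5 = 45)
d(12)*(k(30) - 50) = (120 - 15*12)*(45 - 50) = (120 - 180)*(-5) = -60*(-5) = 300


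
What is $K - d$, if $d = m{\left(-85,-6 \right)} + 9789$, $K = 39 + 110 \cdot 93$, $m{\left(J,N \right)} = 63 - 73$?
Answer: $490$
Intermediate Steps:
$m{\left(J,N \right)} = -10$
$K = 10269$ ($K = 39 + 10230 = 10269$)
$d = 9779$ ($d = -10 + 9789 = 9779$)
$K - d = 10269 - 9779 = 490$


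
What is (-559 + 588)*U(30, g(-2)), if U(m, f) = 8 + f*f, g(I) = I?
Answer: 348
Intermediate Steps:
U(m, f) = 8 + f**2
(-559 + 588)*U(30, g(-2)) = (-559 + 588)*(8 + (-2)**2) = 29*(8 + 4) = 29*12 = 348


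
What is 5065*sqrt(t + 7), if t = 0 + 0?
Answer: 5065*sqrt(7) ≈ 13401.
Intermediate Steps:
t = 0
5065*sqrt(t + 7) = 5065*sqrt(0 + 7) = 5065*sqrt(7)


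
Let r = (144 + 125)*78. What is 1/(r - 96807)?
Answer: -1/75825 ≈ -1.3188e-5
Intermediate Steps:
r = 20982 (r = 269*78 = 20982)
1/(r - 96807) = 1/(20982 - 96807) = 1/(-75825) = -1/75825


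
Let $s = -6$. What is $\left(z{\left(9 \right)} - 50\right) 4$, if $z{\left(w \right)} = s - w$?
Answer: $-260$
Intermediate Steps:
$z{\left(w \right)} = -6 - w$
$\left(z{\left(9 \right)} - 50\right) 4 = \left(\left(-6 - 9\right) - 50\right) 4 = \left(-15 - 50\right) 4 = \left(-65\right) 4 = -260$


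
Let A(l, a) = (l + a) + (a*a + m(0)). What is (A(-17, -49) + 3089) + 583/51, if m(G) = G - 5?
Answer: 276952/51 ≈ 5430.4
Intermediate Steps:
m(G) = -5 + G
A(l, a) = -5 + a + l + a² (A(l, a) = (l + a) + (a*a + (-5 + 0)) = (a + l) + (a² - 5) = (a + l) + (-5 + a²) = -5 + a + l + a²)
(A(-17, -49) + 3089) + 583/51 = ((-5 - 49 - 17 + (-49)²) + 3089) + 583/51 = ((-5 - 49 - 17 + 2401) + 3089) + 583*(1/51) = (2330 + 3089) + 583/51 = 5419 + 583/51 = 276952/51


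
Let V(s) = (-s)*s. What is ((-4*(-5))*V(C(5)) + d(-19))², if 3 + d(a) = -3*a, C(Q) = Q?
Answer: 198916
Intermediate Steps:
V(s) = -s²
d(a) = -3 - 3*a
((-4*(-5))*V(C(5)) + d(-19))² = ((-4*(-5))*(-1*5²) + (-3 - 3*(-19)))² = (20*(-1*25) + (-3 + 57))² = (20*(-25) + 54)² = (-500 + 54)² = (-446)² = 198916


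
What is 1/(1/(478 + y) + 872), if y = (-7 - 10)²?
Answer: 767/668825 ≈ 0.0011468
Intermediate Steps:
y = 289 (y = (-17)² = 289)
1/(1/(478 + y) + 872) = 1/(1/(478 + 289) + 872) = 1/(1/767 + 872) = 1/(668825/767) = 767/668825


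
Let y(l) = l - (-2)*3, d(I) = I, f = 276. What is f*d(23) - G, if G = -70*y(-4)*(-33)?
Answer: 1728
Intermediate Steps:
y(l) = 6 + l (y(l) = l - 1*(-6) = l + 6 = 6 + l)
G = 4620 (G = -70*(6 - 4)*(-33) = -70*2*(-33) = -140*(-33) = 4620)
f*d(23) - G = 276*23 - 1*4620 = 6348 - 4620 = 1728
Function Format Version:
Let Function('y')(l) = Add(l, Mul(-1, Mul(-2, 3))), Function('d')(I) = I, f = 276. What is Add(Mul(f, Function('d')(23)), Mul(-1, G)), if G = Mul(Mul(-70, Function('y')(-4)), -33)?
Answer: 1728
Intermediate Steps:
Function('y')(l) = Add(6, l) (Function('y')(l) = Add(l, Mul(-1, -6)) = Add(l, 6) = Add(6, l))
G = 4620 (G = Mul(Mul(-70, Add(6, -4)), -33) = Mul(Mul(-70, 2), -33) = Mul(-140, -33) = 4620)
Add(Mul(f, Function('d')(23)), Mul(-1, G)) = Add(Mul(276, 23), Mul(-1, 4620)) = Add(6348, -4620) = 1728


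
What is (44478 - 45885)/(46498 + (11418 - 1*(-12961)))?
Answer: -1407/70877 ≈ -0.019851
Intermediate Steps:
(44478 - 45885)/(46498 + (11418 - 1*(-12961))) = -1407/(46498 + (11418 + 12961)) = -1407/(46498 + 24379) = -1407/70877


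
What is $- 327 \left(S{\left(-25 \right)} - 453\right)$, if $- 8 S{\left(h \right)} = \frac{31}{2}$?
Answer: $\frac{2380233}{16} \approx 1.4876 \cdot 10^{5}$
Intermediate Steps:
$S{\left(h \right)} = - \frac{31}{16}$ ($S{\left(h \right)} = - \frac{31 \cdot \frac{1}{2}}{8} = \left(- \frac{1}{8}\right) \frac{31}{2} = - \frac{31}{16}$)
$- 327 \left(S{\left(-25 \right)} - 453\right) = - 327 \left(- \frac{31}{16} - 453\right) = \left(-327\right) \left(- \frac{7279}{16}\right) = \frac{2380233}{16}$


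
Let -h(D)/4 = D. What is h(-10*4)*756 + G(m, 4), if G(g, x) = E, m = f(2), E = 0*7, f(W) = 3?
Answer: 120960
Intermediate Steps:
E = 0
h(D) = -4*D
m = 3
G(g, x) = 0
h(-10*4)*756 + G(m, 4) = -(-40)*4*756 + 0 = -4*(-40)*756 + 0 = 160*756 + 0 = 120960 + 0 = 120960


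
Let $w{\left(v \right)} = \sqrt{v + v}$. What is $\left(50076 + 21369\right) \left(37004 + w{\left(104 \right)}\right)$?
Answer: $2643750780 + 285780 \sqrt{13} \approx 2.6448 \cdot 10^{9}$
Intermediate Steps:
$w{\left(v \right)} = \sqrt{2} \sqrt{v}$ ($w{\left(v \right)} = \sqrt{2 v} = \sqrt{2} \sqrt{v}$)
$\left(50076 + 21369\right) \left(37004 + w{\left(104 \right)}\right) = \left(50076 + 21369\right) \left(37004 + \sqrt{2} \sqrt{104}\right) = 71445 \left(37004 + \sqrt{2} \cdot 2 \sqrt{26}\right) = 71445 \left(37004 + 4 \sqrt{13}\right) = 2643750780 + 285780 \sqrt{13}$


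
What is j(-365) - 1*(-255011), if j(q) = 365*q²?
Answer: 48882136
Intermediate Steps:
j(-365) - 1*(-255011) = 365*(-365)² - 1*(-255011) = 365*133225 + 255011 = 48627125 + 255011 = 48882136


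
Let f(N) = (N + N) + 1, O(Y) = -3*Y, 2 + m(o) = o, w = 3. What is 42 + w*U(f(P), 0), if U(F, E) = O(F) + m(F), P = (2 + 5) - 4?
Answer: -6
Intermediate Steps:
m(o) = -2 + o
P = 3 (P = 7 - 4 = 3)
f(N) = 1 + 2*N (f(N) = 2*N + 1 = 1 + 2*N)
U(F, E) = -2 - 2*F (U(F, E) = -3*F + (-2 + F) = -2 - 2*F)
42 + w*U(f(P), 0) = 42 + 3*(-2 - 2*(1 + 2*3)) = 42 + 3*(-2 - 2*(1 + 6)) = 42 + 3*(-2 - 2*7) = 42 + 3*(-2 - 14) = 42 + 3*(-16) = 42 - 48 = -6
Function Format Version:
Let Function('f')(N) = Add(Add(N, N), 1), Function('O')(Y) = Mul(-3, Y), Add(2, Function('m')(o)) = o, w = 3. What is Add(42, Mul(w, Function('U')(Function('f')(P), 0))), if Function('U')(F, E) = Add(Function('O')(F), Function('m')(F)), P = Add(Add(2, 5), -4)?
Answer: -6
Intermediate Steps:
Function('m')(o) = Add(-2, o)
P = 3 (P = Add(7, -4) = 3)
Function('f')(N) = Add(1, Mul(2, N)) (Function('f')(N) = Add(Mul(2, N), 1) = Add(1, Mul(2, N)))
Function('U')(F, E) = Add(-2, Mul(-2, F)) (Function('U')(F, E) = Add(Mul(-3, F), Add(-2, F)) = Add(-2, Mul(-2, F)))
Add(42, Mul(w, Function('U')(Function('f')(P), 0))) = Add(42, Mul(3, Add(-2, Mul(-2, Add(1, Mul(2, 3)))))) = Add(42, Mul(3, Add(-2, Mul(-2, Add(1, 6))))) = Add(42, Mul(3, Add(-2, Mul(-2, 7)))) = Add(42, Mul(3, Add(-2, -14))) = Add(42, Mul(3, -16)) = Add(42, -48) = -6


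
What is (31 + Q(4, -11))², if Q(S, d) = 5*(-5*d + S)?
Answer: 106276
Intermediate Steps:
Q(S, d) = -25*d + 5*S (Q(S, d) = 5*(S - 5*d) = -25*d + 5*S)
(31 + Q(4, -11))² = (31 + (-25*(-11) + 5*4))² = (31 + (275 + 20))² = (31 + 295)² = 326² = 106276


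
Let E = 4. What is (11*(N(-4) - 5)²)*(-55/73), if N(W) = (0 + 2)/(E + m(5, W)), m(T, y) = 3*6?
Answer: -14580/73 ≈ -199.73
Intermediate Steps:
m(T, y) = 18
N(W) = 1/11 (N(W) = (0 + 2)/(4 + 18) = 2/22 = 2*(1/22) = 1/11)
(11*(N(-4) - 5)²)*(-55/73) = (11*(1/11 - 5)²)*(-55/73) = (11*(-54/11)²)*(-55*1/73) = (11*(2916/121))*(-55/73) = (2916/11)*(-55/73) = -14580/73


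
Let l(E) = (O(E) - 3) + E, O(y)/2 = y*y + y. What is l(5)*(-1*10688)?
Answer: -662656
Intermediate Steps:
O(y) = 2*y + 2*y² (O(y) = 2*(y*y + y) = 2*(y² + y) = 2*(y + y²) = 2*y + 2*y²)
l(E) = -3 + E + 2*E*(1 + E) (l(E) = (2*E*(1 + E) - 3) + E = (-3 + 2*E*(1 + E)) + E = -3 + E + 2*E*(1 + E))
l(5)*(-1*10688) = (-3 + 5 + 2*5*(1 + 5))*(-1*10688) = (-3 + 5 + 2*5*6)*(-10688) = (-3 + 5 + 60)*(-10688) = 62*(-10688) = -662656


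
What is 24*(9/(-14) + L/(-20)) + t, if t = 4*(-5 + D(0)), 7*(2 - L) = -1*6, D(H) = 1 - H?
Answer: -244/7 ≈ -34.857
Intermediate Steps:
L = 20/7 (L = 2 - (-1)*6/7 = 2 - 1/7*(-6) = 2 + 6/7 = 20/7 ≈ 2.8571)
t = -16 (t = 4*(-5 + (1 - 1*0)) = 4*(-5 + (1 + 0)) = 4*(-5 + 1) = 4*(-4) = -16)
24*(9/(-14) + L/(-20)) + t = 24*(9/(-14) + (20/7)/(-20)) - 16 = 24*(9*(-1/14) + (20/7)*(-1/20)) - 16 = 24*(-9/14 - 1/7) - 16 = 24*(-11/14) - 16 = -132/7 - 16 = -244/7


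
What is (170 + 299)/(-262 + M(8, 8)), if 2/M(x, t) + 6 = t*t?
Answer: -13601/7597 ≈ -1.7903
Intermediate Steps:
M(x, t) = 2/(-6 + t²) (M(x, t) = 2/(-6 + t*t) = 2/(-6 + t²))
(170 + 299)/(-262 + M(8, 8)) = (170 + 299)/(-262 + 2/(-6 + 8²)) = 469/(-262 + 2/(-6 + 64)) = 469/(-262 + 2/58) = 469/(-262 + 2*(1/58)) = 469/(-262 + 1/29) = 469/(-7597/29) = 469*(-29/7597) = -13601/7597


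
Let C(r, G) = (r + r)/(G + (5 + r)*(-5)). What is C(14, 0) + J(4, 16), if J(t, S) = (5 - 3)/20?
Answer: -37/190 ≈ -0.19474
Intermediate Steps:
C(r, G) = 2*r/(-25 + G - 5*r) (C(r, G) = (2*r)/(G + (-25 - 5*r)) = (2*r)/(-25 + G - 5*r) = 2*r/(-25 + G - 5*r))
J(t, S) = ⅒ (J(t, S) = 2*(1/20) = ⅒)
C(14, 0) + J(4, 16) = -2*14/(25 - 1*0 + 5*14) + ⅒ = -2*14/(25 + 0 + 70) + ⅒ = -2*14/95 + ⅒ = -2*14*1/95 + ⅒ = -28/95 + ⅒ = -37/190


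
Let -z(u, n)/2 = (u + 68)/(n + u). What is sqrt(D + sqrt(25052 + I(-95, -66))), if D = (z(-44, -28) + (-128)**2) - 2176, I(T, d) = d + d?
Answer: sqrt(127878 + 18*sqrt(6230))/3 ≈ 119.86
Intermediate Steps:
z(u, n) = -2*(68 + u)/(n + u) (z(u, n) = -2*(u + 68)/(n + u) = -2*(68 + u)/(n + u))
I(T, d) = 2*d
D = 42626/3 (D = (2*(-68 - 1*(-44))/(-28 - 44) + (-128)**2) - 2176 = (2*(-68 + 44)/(-72) + 16384) - 2176 = (2*(-1/72)*(-24) + 16384) - 2176 = (2/3 + 16384) - 2176 = 49154/3 - 2176 = 42626/3 ≈ 14209.)
sqrt(D + sqrt(25052 + I(-95, -66))) = sqrt(42626/3 + sqrt(25052 + 2*(-66))) = sqrt(42626/3 + sqrt(25052 - 132)) = sqrt(42626/3 + sqrt(24920)) = sqrt(42626/3 + 2*sqrt(6230))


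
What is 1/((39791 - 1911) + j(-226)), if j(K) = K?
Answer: 1/37654 ≈ 2.6558e-5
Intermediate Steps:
1/((39791 - 1911) + j(-226)) = 1/((39791 - 1911) - 226) = 1/(37880 - 226) = 1/37654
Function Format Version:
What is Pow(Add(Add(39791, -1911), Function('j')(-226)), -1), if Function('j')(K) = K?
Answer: Rational(1, 37654) ≈ 2.6558e-5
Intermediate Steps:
Pow(Add(Add(39791, -1911), Function('j')(-226)), -1) = Pow(Add(Add(39791, -1911), -226), -1) = Pow(Add(37880, -226), -1) = Pow(37654, -1) = Rational(1, 37654)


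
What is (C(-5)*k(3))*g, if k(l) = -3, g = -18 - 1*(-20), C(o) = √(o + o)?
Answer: -6*I*√10 ≈ -18.974*I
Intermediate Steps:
C(o) = √2*√o (C(o) = √(2*o) = √2*√o)
g = 2 (g = -18 + 20 = 2)
(C(-5)*k(3))*g = ((√2*√(-5))*(-3))*2 = ((√2*(I*√5))*(-3))*2 = ((I*√10)*(-3))*2 = -3*I*√10*2 = -6*I*√10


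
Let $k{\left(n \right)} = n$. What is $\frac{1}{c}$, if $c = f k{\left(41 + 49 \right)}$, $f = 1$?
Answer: $\frac{1}{90} \approx 0.011111$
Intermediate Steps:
$c = 90$ ($c = 1 \left(41 + 49\right) = 1 \cdot 90 = 90$)
$\frac{1}{c} = \frac{1}{90}$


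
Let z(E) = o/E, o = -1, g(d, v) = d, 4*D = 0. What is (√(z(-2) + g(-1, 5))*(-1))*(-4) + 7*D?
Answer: 2*I*√2 ≈ 2.8284*I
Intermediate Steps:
D = 0 (D = (¼)*0 = 0)
z(E) = -1/E
(√(z(-2) + g(-1, 5))*(-1))*(-4) + 7*D = (√(-1/(-2) - 1)*(-1))*(-4) + 7*0 = (√(-1*(-½) - 1)*(-1))*(-4) + 0 = (√(½ - 1)*(-1))*(-4) + 0 = (√(-½)*(-1))*(-4) + 0 = ((I*√2/2)*(-1))*(-4) + 0 = -I*√2/2*(-4) + 0 = 2*I*√2 + 0 = 2*I*√2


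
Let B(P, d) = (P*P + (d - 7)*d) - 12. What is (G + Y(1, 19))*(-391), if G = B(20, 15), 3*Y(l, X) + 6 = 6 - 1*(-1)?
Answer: -596275/3 ≈ -1.9876e+5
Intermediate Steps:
Y(l, X) = ⅓ (Y(l, X) = -2 + (6 - 1*(-1))/3 = -2 + (6 + 1)/3 = -2 + (⅓)*7 = -2 + 7/3 = ⅓)
B(P, d) = -12 + P² + d*(-7 + d) (B(P, d) = (P² + (-7 + d)*d) - 12 = (P² + d*(-7 + d)) - 12 = -12 + P² + d*(-7 + d))
G = 508 (G = -12 + 20² + 15² - 7*15 = -12 + 400 + 225 - 105 = 508)
(G + Y(1, 19))*(-391) = (508 + ⅓)*(-391) = (1525/3)*(-391) = -596275/3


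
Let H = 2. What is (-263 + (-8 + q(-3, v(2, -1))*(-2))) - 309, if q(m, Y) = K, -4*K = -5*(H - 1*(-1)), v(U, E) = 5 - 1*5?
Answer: -1175/2 ≈ -587.50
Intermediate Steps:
v(U, E) = 0 (v(U, E) = 5 - 5 = 0)
K = 15/4 (K = -(-5)*(2 - 1*(-1))/4 = -(-5)*(2 + 1)/4 = -(-5)*3/4 = -¼*(-15) = 15/4 ≈ 3.7500)
q(m, Y) = 15/4
(-263 + (-8 + q(-3, v(2, -1))*(-2))) - 309 = (-263 + (-8 + (15/4)*(-2))) - 309 = (-263 + (-8 - 15/2)) - 309 = (-263 - 31/2) - 309 = -557/2 - 309 = -1175/2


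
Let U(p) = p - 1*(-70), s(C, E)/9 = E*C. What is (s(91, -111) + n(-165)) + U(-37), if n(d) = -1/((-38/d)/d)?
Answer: -3426063/38 ≈ -90160.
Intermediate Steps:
s(C, E) = 9*C*E (s(C, E) = 9*(E*C) = 9*(C*E) = 9*C*E)
n(d) = d²/38 (n(d) = -1/((-38/d²)) = -(-1)*d²/38 = d²/38)
U(p) = 70 + p (U(p) = p + 70 = 70 + p)
(s(91, -111) + n(-165)) + U(-37) = (9*91*(-111) + (1/38)*(-165)²) + (70 - 37) = (-90909 + (1/38)*27225) + 33 = (-90909 + 27225/38) + 33 = -3427317/38 + 33 = -3426063/38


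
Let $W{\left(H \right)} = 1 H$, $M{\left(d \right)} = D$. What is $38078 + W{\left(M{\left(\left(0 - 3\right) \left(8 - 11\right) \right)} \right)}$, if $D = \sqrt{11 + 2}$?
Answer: $38078 + \sqrt{13} \approx 38082.0$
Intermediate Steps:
$D = \sqrt{13} \approx 3.6056$
$M{\left(d \right)} = \sqrt{13}$
$W{\left(H \right)} = H$
$38078 + W{\left(M{\left(\left(0 - 3\right) \left(8 - 11\right) \right)} \right)} = 38078 + \sqrt{13}$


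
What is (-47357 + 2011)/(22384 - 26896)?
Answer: 22673/2256 ≈ 10.050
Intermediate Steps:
(-47357 + 2011)/(22384 - 26896) = -45346/(-4512) = -45346*(-1/4512) = 22673/2256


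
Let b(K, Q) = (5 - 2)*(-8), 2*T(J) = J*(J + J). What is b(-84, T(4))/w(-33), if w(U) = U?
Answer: 8/11 ≈ 0.72727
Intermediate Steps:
T(J) = J² (T(J) = (J*(J + J))/2 = (J*(2*J))/2 = (2*J²)/2 = J²)
b(K, Q) = -24 (b(K, Q) = 3*(-8) = -24)
b(-84, T(4))/w(-33) = -24/(-33) = -24*(-1/33) = 8/11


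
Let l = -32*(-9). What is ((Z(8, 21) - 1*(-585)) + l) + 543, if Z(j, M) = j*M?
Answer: 1584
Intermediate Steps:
Z(j, M) = M*j
l = 288 (l = -16*(-18) = 288)
((Z(8, 21) - 1*(-585)) + l) + 543 = ((21*8 - 1*(-585)) + 288) + 543 = ((168 + 585) + 288) + 543 = (753 + 288) + 543 = 1041 + 543 = 1584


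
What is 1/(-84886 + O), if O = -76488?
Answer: -1/161374 ≈ -6.1968e-6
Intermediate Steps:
1/(-84886 + O) = 1/(-84886 - 76488) = 1/(-161374) = -1/161374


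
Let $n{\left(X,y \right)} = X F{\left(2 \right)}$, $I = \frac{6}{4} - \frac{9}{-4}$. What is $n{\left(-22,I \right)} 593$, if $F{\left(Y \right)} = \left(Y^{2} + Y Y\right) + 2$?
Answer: $-130460$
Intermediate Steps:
$I = \frac{15}{4}$ ($I = 6 \cdot \frac{1}{4} - - \frac{9}{4} = \frac{3}{2} + \frac{9}{4} = \frac{15}{4} \approx 3.75$)
$F{\left(Y \right)} = 2 + 2 Y^{2}$ ($F{\left(Y \right)} = \left(Y^{2} + Y^{2}\right) + 2 = 2 Y^{2} + 2 = 2 + 2 Y^{2}$)
$n{\left(X,y \right)} = 10 X$ ($n{\left(X,y \right)} = X \left(2 + 2 \cdot 2^{2}\right) = X \left(2 + 2 \cdot 4\right) = X \left(2 + 8\right) = X 10 = 10 X$)
$n{\left(-22,I \right)} 593 = 10 \left(-22\right) 593 = \left(-220\right) 593 = -130460$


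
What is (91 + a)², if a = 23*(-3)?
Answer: 484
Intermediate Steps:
a = -69
(91 + a)² = (91 - 69)² = 22² = 484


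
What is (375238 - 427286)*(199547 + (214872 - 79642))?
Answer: -17424473296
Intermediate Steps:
(375238 - 427286)*(199547 + (214872 - 79642)) = -52048*(199547 + 135230) = -52048*334777 = -17424473296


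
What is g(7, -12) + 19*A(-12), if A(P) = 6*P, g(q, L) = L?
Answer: -1380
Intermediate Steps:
g(7, -12) + 19*A(-12) = -12 + 19*(6*(-12)) = -12 + 19*(-72) = -12 - 1368 = -1380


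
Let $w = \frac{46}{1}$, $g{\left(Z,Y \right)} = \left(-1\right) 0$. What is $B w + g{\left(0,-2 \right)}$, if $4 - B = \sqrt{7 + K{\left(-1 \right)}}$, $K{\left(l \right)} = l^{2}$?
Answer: $184 - 92 \sqrt{2} \approx 53.892$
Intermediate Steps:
$g{\left(Z,Y \right)} = 0$
$B = 4 - 2 \sqrt{2}$ ($B = 4 - \sqrt{7 + \left(-1\right)^{2}} = 4 - \sqrt{7 + 1} = 4 - \sqrt{8} = 4 - 2 \sqrt{2} \approx 1.1716$)
$w = 46$ ($w = 46 \cdot 1 = 46$)
$B w + g{\left(0,-2 \right)} = \left(4 - 2 \sqrt{2}\right) 46 + 0 = \left(184 - 92 \sqrt{2}\right) + 0 = 184 - 92 \sqrt{2}$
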